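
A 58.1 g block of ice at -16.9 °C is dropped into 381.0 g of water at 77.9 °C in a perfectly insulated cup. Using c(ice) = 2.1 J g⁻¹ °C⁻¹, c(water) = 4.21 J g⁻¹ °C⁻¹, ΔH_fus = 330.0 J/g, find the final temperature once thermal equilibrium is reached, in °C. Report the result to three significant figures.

Heat to bring ice to 0 °C and melt it: q₁ = 58.1×2.1×16.9 + 58.1×330.0 = 21235 J
Heat the water can supply cooling to 0 °C: 381.0×4.21×77.9 = 124952 J > q₁, so all ice melts.
Energy balance: 381.0×4.21×(77.9 − T) = 21235 + 58.1×4.21×(T − 0)
1604.01(77.9 − T) = 21235 + 244.601 T
124952 − 21235 = 1848.611 T
T = 103717 / 1848.611 = 56.11 °C

T_f = 56.1 °C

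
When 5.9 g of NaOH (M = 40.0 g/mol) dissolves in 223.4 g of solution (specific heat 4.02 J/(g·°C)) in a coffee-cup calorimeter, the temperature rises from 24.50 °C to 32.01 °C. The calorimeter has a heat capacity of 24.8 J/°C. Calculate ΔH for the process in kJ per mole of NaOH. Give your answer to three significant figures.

|ΔT| = |32.01 − 24.50| = 7.51 °C
|q_surr| = (223.4 × 4.02 + 24.8) × 7.51 = 922.868 × 7.51 = 6931 J
n(NaOH) = 5.9 / 40.0 = 0.1475 mol
Temperature rose, so q_rxn = −|q_surr| = -6.931 kJ
ΔH = q_rxn / n = -46.99 kJ/mol

ΔH = -47.0 kJ/mol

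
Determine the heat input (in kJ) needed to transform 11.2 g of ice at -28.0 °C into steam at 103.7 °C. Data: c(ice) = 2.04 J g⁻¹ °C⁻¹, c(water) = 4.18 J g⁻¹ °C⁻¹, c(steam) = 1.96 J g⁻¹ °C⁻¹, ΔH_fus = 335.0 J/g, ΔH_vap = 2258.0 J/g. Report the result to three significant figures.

q = 34.4 kJ

q1 (heat ice -28.0→0.0 °C): 11.2 × 2.04 × 28.0 = 640 J
q2 (melt at 0 °C): 11.2 × 335.0 = 3752 J
q3 (heat water 0.0→100.0 °C): 11.2 × 4.18 × 100.0 = 4682 J
q4 (vaporize at 100 °C): 11.2 × 2258.0 = 25290 J
q5 (heat steam 100.0→103.7 °C): 11.2 × 1.96 × 3.7 = 81 J
Total: 640 + 3752 + 4682 + 25290 + 81 = 34445 J = 34.4 kJ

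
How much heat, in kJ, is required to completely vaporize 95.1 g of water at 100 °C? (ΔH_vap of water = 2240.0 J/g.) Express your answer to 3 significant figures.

q = m × ΔH_vap = 95.1 × 2240.0 = 213000 J = 213 kJ

q = 213 kJ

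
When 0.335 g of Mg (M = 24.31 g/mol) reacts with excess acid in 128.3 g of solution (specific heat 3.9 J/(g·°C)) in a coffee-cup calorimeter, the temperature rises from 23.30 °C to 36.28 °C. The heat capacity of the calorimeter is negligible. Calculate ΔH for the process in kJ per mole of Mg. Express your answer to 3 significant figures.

ΔH = -471 kJ/mol

|ΔT| = |36.28 − 23.30| = 12.98 °C
|q_surr| = (128.3 × 3.9) × 12.98 = 500.37 × 12.98 = 6495 J
n(Mg) = 0.335 / 24.31 = 0.01378 mol
Temperature rose, so q_rxn = −|q_surr| = -6.495 kJ
ΔH = q_rxn / n = -471.3 kJ/mol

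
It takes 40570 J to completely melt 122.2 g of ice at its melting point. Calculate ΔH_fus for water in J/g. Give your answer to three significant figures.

ΔH_fus = 332 J/g

ΔH_fus = q / m = 40570 / 122.2 = 332 J/g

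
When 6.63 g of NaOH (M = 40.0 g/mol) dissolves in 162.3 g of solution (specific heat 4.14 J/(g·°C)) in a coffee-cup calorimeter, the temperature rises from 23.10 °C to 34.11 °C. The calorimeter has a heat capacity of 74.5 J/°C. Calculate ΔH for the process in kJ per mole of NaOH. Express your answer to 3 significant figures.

ΔH = -49.6 kJ/mol

|ΔT| = |34.11 − 23.10| = 11.01 °C
|q_surr| = (162.3 × 4.14 + 74.5) × 11.01 = 746.422 × 11.01 = 8218 J
n(NaOH) = 6.63 / 40.0 = 0.1658 mol
Temperature rose, so q_rxn = −|q_surr| = -8.218 kJ
ΔH = q_rxn / n = -49.57 kJ/mol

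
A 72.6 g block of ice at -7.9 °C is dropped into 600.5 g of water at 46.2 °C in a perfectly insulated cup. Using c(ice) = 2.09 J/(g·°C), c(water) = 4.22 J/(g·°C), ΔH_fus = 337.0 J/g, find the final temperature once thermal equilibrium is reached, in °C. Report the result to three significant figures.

T_f = 32.2 °C

Heat to bring ice to 0 °C and melt it: q₁ = 72.6×2.09×7.9 + 72.6×337.0 = 25665 J
Heat the water can supply cooling to 0 °C: 600.5×4.22×46.2 = 117076 J > q₁, so all ice melts.
Energy balance: 600.5×4.22×(46.2 − T) = 25665 + 72.6×4.22×(T − 0)
2534.11(46.2 − T) = 25665 + 306.372 T
117076 − 25665 = 2840.482 T
T = 91411 / 2840.482 = 32.18 °C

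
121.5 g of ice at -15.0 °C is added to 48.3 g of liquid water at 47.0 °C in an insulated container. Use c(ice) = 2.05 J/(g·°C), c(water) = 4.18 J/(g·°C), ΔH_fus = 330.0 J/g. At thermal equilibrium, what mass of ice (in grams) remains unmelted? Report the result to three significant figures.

m_ice remaining = 104 g

Heat to warm all ice to 0 °C: 121.5×2.05×15.0 = 3736.1 J
Heat released by water cooling to 0 °C: 48.3×4.18×47.0 = 9489.0 J
9489.0 J < 3736.1 + 121.5×330.0 = 43831.1 J, so not all ice melts; final T = 0 °C.
Heat left for melting: 9489.0 − 3736.1 = 5752.9 J
Mass melted = 5752.9 / 330.0 = 17.43 g
Ice remaining = 121.5 − 17.43 = 104.07 g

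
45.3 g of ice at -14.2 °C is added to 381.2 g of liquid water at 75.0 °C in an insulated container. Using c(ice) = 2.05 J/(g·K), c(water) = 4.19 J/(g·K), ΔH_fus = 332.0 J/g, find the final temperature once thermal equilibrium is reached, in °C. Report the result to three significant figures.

Heat to bring ice to 0 °C and melt it: q₁ = 45.3×2.05×14.2 + 45.3×332.0 = 16358 J
Heat the water can supply cooling to 0 °C: 381.2×4.19×75.0 = 119792 J > q₁, so all ice melts.
Energy balance: 381.2×4.19×(75.0 − T) = 16358 + 45.3×4.19×(T − 0)
1597.228(75.0 − T) = 16358 + 189.807 T
119792 − 16358 = 1787.035 T
T = 103434 / 1787.035 = 57.88 °C

T_f = 57.9 °C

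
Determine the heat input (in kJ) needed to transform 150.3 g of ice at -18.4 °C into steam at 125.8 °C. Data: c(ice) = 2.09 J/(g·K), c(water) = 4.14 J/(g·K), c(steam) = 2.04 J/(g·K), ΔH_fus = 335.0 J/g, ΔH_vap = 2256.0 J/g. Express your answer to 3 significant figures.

q = 465 kJ

q1 (heat ice -18.4→0.0 °C): 150.3 × 2.09 × 18.4 = 5780 J
q2 (melt at 0 °C): 150.3 × 335.0 = 50351 J
q3 (heat water 0.0→100.0 °C): 150.3 × 4.14 × 100.0 = 62224 J
q4 (vaporize at 100 °C): 150.3 × 2256.0 = 339077 J
q5 (heat steam 100.0→125.8 °C): 150.3 × 2.04 × 25.8 = 7911 J
Total: 5780 + 50351 + 62224 + 339077 + 7911 = 465343 J = 465 kJ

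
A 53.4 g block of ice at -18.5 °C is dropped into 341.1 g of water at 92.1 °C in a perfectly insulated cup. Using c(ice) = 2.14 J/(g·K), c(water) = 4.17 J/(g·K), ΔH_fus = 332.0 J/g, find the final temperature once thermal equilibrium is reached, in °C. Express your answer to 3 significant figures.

T_f = 67.6 °C

Heat to bring ice to 0 °C and melt it: q₁ = 53.4×2.14×18.5 + 53.4×332.0 = 19843 J
Heat the water can supply cooling to 0 °C: 341.1×4.17×92.1 = 131002 J > q₁, so all ice melts.
Energy balance: 341.1×4.17×(92.1 − T) = 19843 + 53.4×4.17×(T − 0)
1422.387(92.1 − T) = 19843 + 222.678 T
131002 − 19843 = 1645.065 T
T = 111159 / 1645.065 = 67.57 °C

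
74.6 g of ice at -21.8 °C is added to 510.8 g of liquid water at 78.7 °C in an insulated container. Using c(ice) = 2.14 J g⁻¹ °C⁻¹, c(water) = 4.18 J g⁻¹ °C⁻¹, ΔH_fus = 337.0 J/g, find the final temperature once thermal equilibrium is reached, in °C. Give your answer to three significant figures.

Heat to bring ice to 0 °C and melt it: q₁ = 74.6×2.14×21.8 + 74.6×337.0 = 28620 J
Heat the water can supply cooling to 0 °C: 510.8×4.18×78.7 = 168036 J > q₁, so all ice melts.
Energy balance: 510.8×4.18×(78.7 − T) = 28620 + 74.6×4.18×(T − 0)
2135.144(78.7 − T) = 28620 + 311.828 T
168036 − 28620 = 2446.972 T
T = 139416 / 2446.972 = 56.97 °C

T_f = 57.0 °C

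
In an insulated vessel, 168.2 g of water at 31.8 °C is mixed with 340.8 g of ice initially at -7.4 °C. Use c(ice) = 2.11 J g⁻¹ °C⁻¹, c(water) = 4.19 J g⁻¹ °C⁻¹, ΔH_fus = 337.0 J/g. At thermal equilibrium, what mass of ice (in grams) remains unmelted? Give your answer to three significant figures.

m_ice remaining = 290 g

Heat to warm all ice to 0 °C: 340.8×2.11×7.4 = 5321.3 J
Heat released by water cooling to 0 °C: 168.2×4.19×31.8 = 22411 J
22411 J < 5321.3 + 340.8×337.0 = 120170.9 J, so not all ice melts; final T = 0 °C.
Heat left for melting: 22411 − 5321.3 = 17089.7 J
Mass melted = 17089.7 / 337.0 = 50.71 g
Ice remaining = 340.8 − 50.71 = 290.09 g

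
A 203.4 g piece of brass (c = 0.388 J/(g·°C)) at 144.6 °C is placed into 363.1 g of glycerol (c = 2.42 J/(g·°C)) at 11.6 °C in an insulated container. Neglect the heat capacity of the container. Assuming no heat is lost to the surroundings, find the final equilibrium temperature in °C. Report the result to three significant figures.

T_f = 22.6 °C

Heat lost by brass = heat gained by glycerol.
(203.4)(0.388)(144.6 − T) = (363.1)(2.42)(T − 11.6)
78.9192 (144.6 − T) = 878.702 (T − 11.6)
11412 − 78.9192 T = 878.702 T − 10193
21605 = 957.6212 T
T = 22.56 °C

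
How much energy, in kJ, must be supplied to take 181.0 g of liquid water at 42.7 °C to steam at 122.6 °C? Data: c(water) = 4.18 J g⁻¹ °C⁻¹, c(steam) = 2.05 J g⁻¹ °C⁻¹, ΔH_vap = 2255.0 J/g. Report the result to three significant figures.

q = 460 kJ

q1 (heat water 42.7→100.0 °C): 181.0 × 4.18 × 57.3 = 43352 J
q2 (vaporize at 100 °C): 181.0 × 2255.0 = 408155 J
q3 (heat steam 100.0→122.6 °C): 181.0 × 2.05 × 22.6 = 8386 J
Total: 43352 + 408155 + 8386 = 459893 J = 460 kJ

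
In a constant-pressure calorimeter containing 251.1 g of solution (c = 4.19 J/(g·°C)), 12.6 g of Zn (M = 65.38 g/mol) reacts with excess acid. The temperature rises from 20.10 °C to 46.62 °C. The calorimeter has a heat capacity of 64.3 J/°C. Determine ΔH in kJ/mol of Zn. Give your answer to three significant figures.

|ΔT| = |46.62 − 20.10| = 26.52 °C
|q_surr| = (251.1 × 4.19 + 64.3) × 26.52 = 1116.409 × 26.52 = 29610 J
n(Zn) = 12.6 / 65.38 = 0.1927 mol
Temperature rose, so q_rxn = −|q_surr| = -29.61 kJ
ΔH = q_rxn / n = -153.7 kJ/mol

ΔH = -154 kJ/mol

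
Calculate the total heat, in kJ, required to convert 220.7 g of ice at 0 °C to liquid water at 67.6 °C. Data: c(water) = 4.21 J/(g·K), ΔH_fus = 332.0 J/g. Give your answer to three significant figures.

q = 136 kJ

q1 (melt at 0 °C): 220.7 × 332.0 = 73272 J
q2 (heat water 0.0→67.6 °C): 220.7 × 4.21 × 67.6 = 62810 J
Total: 73272 + 62810 = 136082 J = 136 kJ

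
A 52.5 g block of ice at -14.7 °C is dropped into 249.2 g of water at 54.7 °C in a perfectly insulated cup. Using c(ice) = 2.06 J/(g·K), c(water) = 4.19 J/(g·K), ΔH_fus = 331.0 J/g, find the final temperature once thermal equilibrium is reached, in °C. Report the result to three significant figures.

Heat to bring ice to 0 °C and melt it: q₁ = 52.5×2.06×14.7 + 52.5×331.0 = 18967 J
Heat the water can supply cooling to 0 °C: 249.2×4.19×54.7 = 57114.9 J > q₁, so all ice melts.
Energy balance: 249.2×4.19×(54.7 − T) = 18967 + 52.5×4.19×(T − 0)
1044.148(54.7 − T) = 18967 + 219.975 T
57114.9 − 18967 = 1264.123 T
T = 38147.9 / 1264.123 = 30.18 °C

T_f = 30.2 °C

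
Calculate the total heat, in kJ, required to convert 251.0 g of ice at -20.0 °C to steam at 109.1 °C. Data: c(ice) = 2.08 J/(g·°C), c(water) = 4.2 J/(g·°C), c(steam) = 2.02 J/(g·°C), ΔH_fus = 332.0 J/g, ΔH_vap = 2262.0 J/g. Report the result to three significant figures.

q = 772 kJ

q1 (heat ice -20.0→0.0 °C): 251.0 × 2.08 × 20.0 = 10442 J
q2 (melt at 0 °C): 251.0 × 332.0 = 83332 J
q3 (heat water 0.0→100.0 °C): 251.0 × 4.2 × 100.0 = 105420 J
q4 (vaporize at 100 °C): 251.0 × 2262.0 = 567762 J
q5 (heat steam 100.0→109.1 °C): 251.0 × 2.02 × 9.1 = 4614 J
Total: 10442 + 83332 + 105420 + 567762 + 4614 = 771570 J = 772 kJ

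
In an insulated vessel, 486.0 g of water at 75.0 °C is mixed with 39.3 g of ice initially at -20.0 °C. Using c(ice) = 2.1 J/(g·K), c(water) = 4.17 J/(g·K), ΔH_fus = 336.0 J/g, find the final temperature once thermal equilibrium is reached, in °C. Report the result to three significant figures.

T_f = 62.6 °C

Heat to bring ice to 0 °C and melt it: q₁ = 39.3×2.1×20.0 + 39.3×336.0 = 14855 J
Heat the water can supply cooling to 0 °C: 486.0×4.17×75.0 = 151997 J > q₁, so all ice melts.
Energy balance: 486.0×4.17×(75.0 − T) = 14855 + 39.3×4.17×(T − 0)
2026.62(75.0 − T) = 14855 + 163.881 T
151997 − 14855 = 2190.501 T
T = 137142 / 2190.501 = 62.61 °C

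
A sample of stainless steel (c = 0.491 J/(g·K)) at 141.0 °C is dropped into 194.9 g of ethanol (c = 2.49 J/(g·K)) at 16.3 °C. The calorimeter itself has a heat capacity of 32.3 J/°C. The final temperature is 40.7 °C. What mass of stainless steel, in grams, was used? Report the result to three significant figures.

q_gained = (194.9 × 2.49 + 32.3) × (40.7 − 16.3) = 12630 J
q_lost = m × 0.491 × (141.0 − 40.7) = 49.2473 m
m = 12630 / 49.2473 = 256 g

m = 256 g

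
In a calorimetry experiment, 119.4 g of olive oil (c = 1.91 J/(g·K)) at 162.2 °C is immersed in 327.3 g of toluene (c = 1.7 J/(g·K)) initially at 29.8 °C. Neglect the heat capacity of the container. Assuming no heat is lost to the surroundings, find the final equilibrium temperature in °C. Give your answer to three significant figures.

T_f = 68.3 °C

Heat lost by olive oil = heat gained by toluene.
(119.4)(1.91)(162.2 − T) = (327.3)(1.7)(T − 29.8)
228.054 (162.2 − T) = 556.41 (T − 29.8)
36990 − 228.054 T = 556.41 T − 16581
53571 = 784.464 T
T = 68.29 °C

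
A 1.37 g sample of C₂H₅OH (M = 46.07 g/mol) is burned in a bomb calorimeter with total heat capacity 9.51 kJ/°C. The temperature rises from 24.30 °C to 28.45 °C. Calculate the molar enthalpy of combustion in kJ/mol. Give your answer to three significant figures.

ΔT = 28.45 − 24.30 = 4.15 °C
q_cal = C_cal × ΔT = 9.51 × 4.15 = 39.4665 kJ
n = 1.37 / 46.07 = 0.02974 mol
q_rxn = −q_cal = -39.4665 kJ
ΔH = -39.4665 / 0.02974 = -1327 kJ/mol

ΔH = -1330 kJ/mol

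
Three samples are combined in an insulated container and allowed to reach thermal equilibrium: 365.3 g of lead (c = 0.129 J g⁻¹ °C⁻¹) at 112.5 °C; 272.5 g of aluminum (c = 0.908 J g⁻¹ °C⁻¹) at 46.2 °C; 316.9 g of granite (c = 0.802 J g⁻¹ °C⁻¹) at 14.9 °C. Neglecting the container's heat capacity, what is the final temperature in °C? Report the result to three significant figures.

T_f = 37.4 °C

Σ mᵢcᵢ(T − Tᵢ) = 0  ⇒  T = Σ mᵢcᵢTᵢ / Σ mᵢcᵢ
Σ mᵢcᵢ = 365.3×0.129 + 272.5×0.908 + 316.9×0.802 = 548.7075
Σ mᵢcᵢTᵢ = 47.1237×112.5 + 247.43×46.2 + 254.1538×14.9 = 20520
T = 20520 / 548.7075 = 37.40 °C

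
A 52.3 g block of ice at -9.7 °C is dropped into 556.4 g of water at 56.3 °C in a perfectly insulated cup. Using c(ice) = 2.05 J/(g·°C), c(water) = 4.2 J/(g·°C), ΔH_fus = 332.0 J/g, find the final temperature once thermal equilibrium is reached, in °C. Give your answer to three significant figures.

Heat to bring ice to 0 °C and melt it: q₁ = 52.3×2.05×9.7 + 52.3×332.0 = 18404 J
Heat the water can supply cooling to 0 °C: 556.4×4.2×56.3 = 131566 J > q₁, so all ice melts.
Energy balance: 556.4×4.2×(56.3 − T) = 18404 + 52.3×4.2×(T − 0)
2336.88(56.3 − T) = 18404 + 219.66 T
131566 − 18404 = 2556.54 T
T = 113162 / 2556.54 = 44.26 °C

T_f = 44.3 °C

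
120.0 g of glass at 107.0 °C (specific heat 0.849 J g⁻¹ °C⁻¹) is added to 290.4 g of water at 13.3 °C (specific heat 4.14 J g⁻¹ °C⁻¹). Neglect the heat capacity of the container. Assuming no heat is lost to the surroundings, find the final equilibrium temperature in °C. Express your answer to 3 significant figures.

T_f = 20.6 °C

Heat lost by glass = heat gained by water.
(120.0)(0.849)(107.0 − T) = (290.4)(4.14)(T − 13.3)
101.88 (107.0 − T) = 1202.256 (T − 13.3)
10901 − 101.88 T = 1202.256 T − 15990
26891 = 1304.136 T
T = 20.62 °C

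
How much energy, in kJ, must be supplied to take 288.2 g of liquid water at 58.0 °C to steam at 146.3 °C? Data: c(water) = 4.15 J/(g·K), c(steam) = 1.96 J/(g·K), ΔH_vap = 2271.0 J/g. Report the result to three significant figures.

q = 731 kJ

q1 (heat water 58.0→100.0 °C): 288.2 × 4.15 × 42.0 = 50233 J
q2 (vaporize at 100 °C): 288.2 × 2271.0 = 654502 J
q3 (heat steam 100.0→146.3 °C): 288.2 × 1.96 × 46.3 = 26154 J
Total: 50233 + 654502 + 26154 = 730889 J = 731 kJ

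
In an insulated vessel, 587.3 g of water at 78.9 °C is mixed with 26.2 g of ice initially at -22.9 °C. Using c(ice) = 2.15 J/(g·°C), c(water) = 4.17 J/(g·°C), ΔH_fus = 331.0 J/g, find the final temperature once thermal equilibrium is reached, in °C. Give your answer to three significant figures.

Heat to bring ice to 0 °C and melt it: q₁ = 26.2×2.15×22.9 + 26.2×331.0 = 9962.2 J
Heat the water can supply cooling to 0 °C: 587.3×4.17×78.9 = 193229 J > q₁, so all ice melts.
Energy balance: 587.3×4.17×(78.9 − T) = 9962.2 + 26.2×4.17×(T − 0)
2449.041(78.9 − T) = 9962.2 + 109.254 T
193229 − 9962.2 = 2558.295 T
T = 183266.8 / 2558.295 = 71.64 °C

T_f = 71.6 °C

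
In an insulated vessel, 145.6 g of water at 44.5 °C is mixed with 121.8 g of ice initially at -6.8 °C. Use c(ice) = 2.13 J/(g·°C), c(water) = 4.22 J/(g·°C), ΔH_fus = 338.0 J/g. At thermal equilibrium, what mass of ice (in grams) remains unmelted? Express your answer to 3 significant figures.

m_ice remaining = 46.1 g

Heat to warm all ice to 0 °C: 121.8×2.13×6.8 = 1764.2 J
Heat released by water cooling to 0 °C: 145.6×4.22×44.5 = 27342 J
27342 J < 1764.2 + 121.8×338.0 = 42932.6 J, so not all ice melts; final T = 0 °C.
Heat left for melting: 27342 − 1764.2 = 25577.8 J
Mass melted = 25577.8 / 338.0 = 75.67 g
Ice remaining = 121.8 − 75.67 = 46.13 g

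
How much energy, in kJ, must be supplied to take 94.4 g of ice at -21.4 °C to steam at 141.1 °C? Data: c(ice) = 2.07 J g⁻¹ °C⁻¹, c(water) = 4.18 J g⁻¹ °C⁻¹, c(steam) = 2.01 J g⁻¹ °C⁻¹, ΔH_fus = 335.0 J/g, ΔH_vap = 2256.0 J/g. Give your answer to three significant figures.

q1 (heat ice -21.4→0.0 °C): 94.4 × 2.07 × 21.4 = 4182 J
q2 (melt at 0 °C): 94.4 × 335.0 = 31624 J
q3 (heat water 0.0→100.0 °C): 94.4 × 4.18 × 100.0 = 39459 J
q4 (vaporize at 100 °C): 94.4 × 2256.0 = 212966 J
q5 (heat steam 100.0→141.1 °C): 94.4 × 2.01 × 41.1 = 7798 J
Total: 4182 + 31624 + 39459 + 212966 + 7798 = 296029 J = 296 kJ

q = 296 kJ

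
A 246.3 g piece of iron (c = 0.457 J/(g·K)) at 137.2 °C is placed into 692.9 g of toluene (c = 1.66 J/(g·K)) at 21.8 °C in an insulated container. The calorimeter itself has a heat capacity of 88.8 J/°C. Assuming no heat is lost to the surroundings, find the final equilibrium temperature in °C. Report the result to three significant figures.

Heat lost by iron = heat gained by toluene + calorimeter.
(246.3)(0.457)(137.2 − T) = [(692.9)(1.66) + 88.8](T − 21.8)
112.5591 (137.2 − T) = 1239.014 (T − 21.8)
15443 − 112.5591 T = 1239.014 T − 27011
42454 = 1351.5731 T
T = 31.41 °C

T_f = 31.4 °C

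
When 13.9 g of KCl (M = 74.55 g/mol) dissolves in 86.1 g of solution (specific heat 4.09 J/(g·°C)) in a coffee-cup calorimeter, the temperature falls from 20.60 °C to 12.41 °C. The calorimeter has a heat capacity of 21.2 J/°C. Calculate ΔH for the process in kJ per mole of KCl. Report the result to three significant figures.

ΔH = 16.4 kJ/mol

|ΔT| = |12.41 − 20.60| = 8.19 °C
|q_surr| = (86.1 × 4.09 + 21.2) × 8.19 = 373.349 × 8.19 = 3058 J
n(KCl) = 13.9 / 74.55 = 0.1865 mol
Temperature fell, so q_rxn = +|q_surr| = 3.058 kJ
ΔH = q_rxn / n = 16.40 kJ/mol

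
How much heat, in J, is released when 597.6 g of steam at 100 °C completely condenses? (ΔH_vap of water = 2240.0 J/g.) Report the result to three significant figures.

q = m × ΔH_vap = 597.6 × 2240.0 = 1339000 J

q = 1340000 J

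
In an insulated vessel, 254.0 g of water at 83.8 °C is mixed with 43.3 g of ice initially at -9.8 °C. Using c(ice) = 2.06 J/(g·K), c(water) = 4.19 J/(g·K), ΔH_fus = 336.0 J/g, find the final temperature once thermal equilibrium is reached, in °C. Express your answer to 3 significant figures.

T_f = 59.2 °C

Heat to bring ice to 0 °C and melt it: q₁ = 43.3×2.06×9.8 + 43.3×336.0 = 15423 J
Heat the water can supply cooling to 0 °C: 254.0×4.19×83.8 = 89185.0 J > q₁, so all ice melts.
Energy balance: 254.0×4.19×(83.8 − T) = 15423 + 43.3×4.19×(T − 0)
1064.26(83.8 − T) = 15423 + 181.427 T
89185.0 − 15423 = 1245.687 T
T = 73762.0 / 1245.687 = 59.21 °C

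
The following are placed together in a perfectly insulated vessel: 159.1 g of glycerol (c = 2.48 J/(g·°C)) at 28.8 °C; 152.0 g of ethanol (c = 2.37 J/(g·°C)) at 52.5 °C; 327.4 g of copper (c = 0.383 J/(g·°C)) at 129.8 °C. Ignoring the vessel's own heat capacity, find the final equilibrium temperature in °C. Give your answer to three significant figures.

Σ mᵢcᵢ(T − Tᵢ) = 0  ⇒  T = Σ mᵢcᵢTᵢ / Σ mᵢcᵢ
Σ mᵢcᵢ = 159.1×2.48 + 152.0×2.37 + 327.4×0.383 = 880.2022
Σ mᵢcᵢTᵢ = 394.568×28.8 + 360.24×52.5 + 125.3942×129.8 = 46552
T = 46552 / 880.2022 = 52.89 °C

T_f = 52.9 °C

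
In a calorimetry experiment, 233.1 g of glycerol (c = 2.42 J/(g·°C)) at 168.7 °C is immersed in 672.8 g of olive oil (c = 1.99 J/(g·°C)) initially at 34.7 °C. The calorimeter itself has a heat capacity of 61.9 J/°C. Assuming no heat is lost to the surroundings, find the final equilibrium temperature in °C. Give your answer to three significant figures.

T_f = 73.2 °C

Heat lost by glycerol = heat gained by olive oil + calorimeter.
(233.1)(2.42)(168.7 − T) = [(672.8)(1.99) + 61.9](T − 34.7)
564.102 (168.7 − T) = 1400.772 (T − 34.7)
95164 − 564.102 T = 1400.772 T − 48607
143771 = 1964.874 T
T = 73.17 °C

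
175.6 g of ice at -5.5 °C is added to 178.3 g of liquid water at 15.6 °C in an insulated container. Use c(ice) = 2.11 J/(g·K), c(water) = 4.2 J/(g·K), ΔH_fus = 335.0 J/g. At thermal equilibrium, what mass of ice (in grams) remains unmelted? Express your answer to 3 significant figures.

m_ice remaining = 147 g

Heat to warm all ice to 0 °C: 175.6×2.11×5.5 = 2037.8 J
Heat released by water cooling to 0 °C: 178.3×4.2×15.6 = 11682 J
11682 J < 2037.8 + 175.6×335.0 = 60863.8 J, so not all ice melts; final T = 0 °C.
Heat left for melting: 11682 − 2037.8 = 9644.2 J
Mass melted = 9644.2 / 335.0 = 28.79 g
Ice remaining = 175.6 − 28.79 = 146.81 g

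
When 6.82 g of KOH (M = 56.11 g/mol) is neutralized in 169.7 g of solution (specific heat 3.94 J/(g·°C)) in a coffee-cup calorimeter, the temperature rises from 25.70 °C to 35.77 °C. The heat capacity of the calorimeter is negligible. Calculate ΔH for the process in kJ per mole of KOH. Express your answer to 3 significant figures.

ΔH = -55.4 kJ/mol

|ΔT| = |35.77 − 25.70| = 10.07 °C
|q_surr| = (169.7 × 3.94) × 10.07 = 668.618 × 10.07 = 6733 J
n(KOH) = 6.82 / 56.11 = 0.1215 mol
Temperature rose, so q_rxn = −|q_surr| = -6.733 kJ
ΔH = q_rxn / n = -55.42 kJ/mol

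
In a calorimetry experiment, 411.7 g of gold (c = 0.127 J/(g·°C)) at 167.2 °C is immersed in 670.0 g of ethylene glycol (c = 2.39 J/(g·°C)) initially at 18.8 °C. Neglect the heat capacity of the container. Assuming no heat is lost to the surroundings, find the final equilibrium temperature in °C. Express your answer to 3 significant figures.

Heat lost by gold = heat gained by ethylene glycol.
(411.7)(0.127)(167.2 − T) = (670.0)(2.39)(T − 18.8)
52.2859 (167.2 − T) = 1601.3 (T − 18.8)
8742.2 − 52.2859 T = 1601.3 T − 30104
38846.2 = 1653.5859 T
T = 23.49 °C

T_f = 23.5 °C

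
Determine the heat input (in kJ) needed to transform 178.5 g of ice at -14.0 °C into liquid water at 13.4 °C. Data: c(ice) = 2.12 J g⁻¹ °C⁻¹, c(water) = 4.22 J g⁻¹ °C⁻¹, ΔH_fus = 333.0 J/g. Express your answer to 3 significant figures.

q = 74.8 kJ

q1 (heat ice -14.0→0.0 °C): 178.5 × 2.12 × 14.0 = 5298 J
q2 (melt at 0 °C): 178.5 × 333.0 = 59441 J
q3 (heat water 0.0→13.4 °C): 178.5 × 4.22 × 13.4 = 10094 J
Total: 5298 + 59441 + 10094 = 74833 J = 74.8 kJ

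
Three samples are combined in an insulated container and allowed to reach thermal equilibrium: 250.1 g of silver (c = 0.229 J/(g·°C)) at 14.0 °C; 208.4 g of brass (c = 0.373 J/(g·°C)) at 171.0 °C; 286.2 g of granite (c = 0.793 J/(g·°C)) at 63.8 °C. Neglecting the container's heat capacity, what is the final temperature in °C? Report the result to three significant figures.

Σ mᵢcᵢ(T − Tᵢ) = 0  ⇒  T = Σ mᵢcᵢTᵢ / Σ mᵢcᵢ
Σ mᵢcᵢ = 250.1×0.229 + 208.4×0.373 + 286.2×0.793 = 361.9627
Σ mᵢcᵢTᵢ = 57.2729×14.0 + 77.7332×171.0 + 226.9566×63.8 = 28574
T = 28574 / 361.9627 = 78.94 °C

T_f = 78.9 °C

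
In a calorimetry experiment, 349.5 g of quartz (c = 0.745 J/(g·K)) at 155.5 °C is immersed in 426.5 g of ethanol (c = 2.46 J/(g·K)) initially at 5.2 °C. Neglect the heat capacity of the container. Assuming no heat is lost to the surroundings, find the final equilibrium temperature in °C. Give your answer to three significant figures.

Heat lost by quartz = heat gained by ethanol.
(349.5)(0.745)(155.5 − T) = (426.5)(2.46)(T − 5.2)
260.3775 (155.5 − T) = 1049.19 (T − 5.2)
40489 − 260.3775 T = 1049.19 T − 5455.8
45944.8 = 1309.5675 T
T = 35.08 °C

T_f = 35.1 °C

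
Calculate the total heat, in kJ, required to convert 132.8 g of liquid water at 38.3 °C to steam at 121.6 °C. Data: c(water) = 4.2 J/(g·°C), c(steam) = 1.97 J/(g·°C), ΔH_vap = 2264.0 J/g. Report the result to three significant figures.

q = 341 kJ

q1 (heat water 38.3→100.0 °C): 132.8 × 4.2 × 61.7 = 34414 J
q2 (vaporize at 100 °C): 132.8 × 2264.0 = 300659 J
q3 (heat steam 100.0→121.6 °C): 132.8 × 1.97 × 21.6 = 5651 J
Total: 34414 + 300659 + 5651 = 340724 J = 341 kJ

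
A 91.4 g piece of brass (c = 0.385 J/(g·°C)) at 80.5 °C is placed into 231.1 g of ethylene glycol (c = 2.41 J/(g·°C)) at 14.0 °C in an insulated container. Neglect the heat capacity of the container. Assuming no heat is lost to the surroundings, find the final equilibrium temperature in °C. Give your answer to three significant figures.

T_f = 18.0 °C

Heat lost by brass = heat gained by ethylene glycol.
(91.4)(0.385)(80.5 − T) = (231.1)(2.41)(T − 14.0)
35.189 (80.5 − T) = 556.951 (T − 14.0)
2832.7 − 35.189 T = 556.951 T − 7797.3
10630.0 = 592.140 T
T = 17.95 °C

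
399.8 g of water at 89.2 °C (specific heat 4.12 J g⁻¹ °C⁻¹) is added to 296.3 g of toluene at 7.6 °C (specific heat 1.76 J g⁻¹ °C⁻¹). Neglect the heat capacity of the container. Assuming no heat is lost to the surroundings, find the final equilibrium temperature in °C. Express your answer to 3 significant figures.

T_f = 69.6 °C

Heat lost by water = heat gained by toluene.
(399.8)(4.12)(89.2 − T) = (296.3)(1.76)(T − 7.6)
1647.176 (89.2 − T) = 521.488 (T − 7.6)
146930 − 1647.176 T = 521.488 T − 3963.3
150893.3 = 2168.664 T
T = 69.58 °C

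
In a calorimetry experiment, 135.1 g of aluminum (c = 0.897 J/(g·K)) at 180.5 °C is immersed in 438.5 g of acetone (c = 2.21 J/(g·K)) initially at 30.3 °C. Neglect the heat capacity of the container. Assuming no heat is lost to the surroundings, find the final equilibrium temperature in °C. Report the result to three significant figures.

T_f = 47.0 °C

Heat lost by aluminum = heat gained by acetone.
(135.1)(0.897)(180.5 − T) = (438.5)(2.21)(T − 30.3)
121.1847 (180.5 − T) = 969.085 (T − 30.3)
21874 − 121.1847 T = 969.085 T − 29363
51237 = 1090.2697 T
T = 46.99 °C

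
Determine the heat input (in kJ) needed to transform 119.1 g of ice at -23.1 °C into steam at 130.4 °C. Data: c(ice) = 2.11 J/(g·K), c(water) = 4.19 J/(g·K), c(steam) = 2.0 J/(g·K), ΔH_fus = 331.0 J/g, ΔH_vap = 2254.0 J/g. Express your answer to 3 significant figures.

q1 (heat ice -23.1→0.0 °C): 119.1 × 2.11 × 23.1 = 5805 J
q2 (melt at 0 °C): 119.1 × 331.0 = 39422 J
q3 (heat water 0.0→100.0 °C): 119.1 × 4.19 × 100.0 = 49903 J
q4 (vaporize at 100 °C): 119.1 × 2254.0 = 268451 J
q5 (heat steam 100.0→130.4 °C): 119.1 × 2.0 × 30.4 = 7241 J
Total: 5805 + 39422 + 49903 + 268451 + 7241 = 370822 J = 371 kJ

q = 371 kJ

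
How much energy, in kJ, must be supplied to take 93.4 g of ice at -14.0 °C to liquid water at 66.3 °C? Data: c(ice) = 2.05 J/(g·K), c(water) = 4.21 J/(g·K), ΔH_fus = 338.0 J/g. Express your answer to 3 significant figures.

q = 60.3 kJ

q1 (heat ice -14.0→0.0 °C): 93.4 × 2.05 × 14.0 = 2681 J
q2 (melt at 0 °C): 93.4 × 338.0 = 31569 J
q3 (heat water 0.0→66.3 °C): 93.4 × 4.21 × 66.3 = 26070 J
Total: 2681 + 31569 + 26070 = 60320 J = 60.3 kJ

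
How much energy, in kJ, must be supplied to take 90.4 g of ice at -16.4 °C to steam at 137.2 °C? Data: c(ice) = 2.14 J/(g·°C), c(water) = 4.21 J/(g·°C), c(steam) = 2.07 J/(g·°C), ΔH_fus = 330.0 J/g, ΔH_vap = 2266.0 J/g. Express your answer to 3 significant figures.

q1 (heat ice -16.4→0.0 °C): 90.4 × 2.14 × 16.4 = 3173 J
q2 (melt at 0 °C): 90.4 × 330.0 = 29832 J
q3 (heat water 0.0→100.0 °C): 90.4 × 4.21 × 100.0 = 38058 J
q4 (vaporize at 100 °C): 90.4 × 2266.0 = 204846 J
q5 (heat steam 100.0→137.2 °C): 90.4 × 2.07 × 37.2 = 6961 J
Total: 3173 + 29832 + 38058 + 204846 + 6961 = 282870 J = 283 kJ

q = 283 kJ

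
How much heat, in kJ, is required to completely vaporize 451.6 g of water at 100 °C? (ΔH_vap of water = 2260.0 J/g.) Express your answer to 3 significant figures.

q = m × ΔH_vap = 451.6 × 2260.0 = 1021000 J = 1020 kJ

q = 1020 kJ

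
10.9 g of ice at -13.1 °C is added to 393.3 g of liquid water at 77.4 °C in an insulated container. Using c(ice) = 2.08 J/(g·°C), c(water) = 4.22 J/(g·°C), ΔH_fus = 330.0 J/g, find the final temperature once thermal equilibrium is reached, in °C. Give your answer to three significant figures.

Heat to bring ice to 0 °C and melt it: q₁ = 10.9×2.08×13.1 + 10.9×330.0 = 3894.0 J
Heat the water can supply cooling to 0 °C: 393.3×4.22×77.4 = 128463 J > q₁, so all ice melts.
Energy balance: 393.3×4.22×(77.4 − T) = 3894.0 + 10.9×4.22×(T − 0)
1659.726(77.4 − T) = 3894.0 + 45.998 T
128463 − 3894.0 = 1705.724 T
T = 124569.0 / 1705.724 = 73.03 °C

T_f = 73.0 °C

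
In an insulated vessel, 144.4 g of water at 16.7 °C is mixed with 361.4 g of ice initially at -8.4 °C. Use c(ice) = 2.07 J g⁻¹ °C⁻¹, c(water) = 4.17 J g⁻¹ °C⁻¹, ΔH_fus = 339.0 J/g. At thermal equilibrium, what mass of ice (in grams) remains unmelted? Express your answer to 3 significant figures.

m_ice remaining = 350 g

Heat to warm all ice to 0 °C: 361.4×2.07×8.4 = 6284.0 J
Heat released by water cooling to 0 °C: 144.4×4.17×16.7 = 10056 J
10056 J < 6284.0 + 361.4×339.0 = 128798.6 J, so not all ice melts; final T = 0 °C.
Heat left for melting: 10056 − 6284.0 = 3772.0 J
Mass melted = 3772.0 / 339.0 = 11.13 g
Ice remaining = 361.4 − 11.13 = 350.27 g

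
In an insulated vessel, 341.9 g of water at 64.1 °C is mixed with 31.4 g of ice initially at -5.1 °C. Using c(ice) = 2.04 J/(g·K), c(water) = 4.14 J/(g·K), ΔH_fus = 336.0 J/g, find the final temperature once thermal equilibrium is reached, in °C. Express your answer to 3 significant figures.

Heat to bring ice to 0 °C and melt it: q₁ = 31.4×2.04×5.1 + 31.4×336.0 = 10877 J
Heat the water can supply cooling to 0 °C: 341.9×4.14×64.1 = 90731.4 J > q₁, so all ice melts.
Energy balance: 341.9×4.14×(64.1 − T) = 10877 + 31.4×4.14×(T − 0)
1415.466(64.1 − T) = 10877 + 129.996 T
90731.4 − 10877 = 1545.462 T
T = 79854.4 / 1545.462 = 51.67 °C

T_f = 51.7 °C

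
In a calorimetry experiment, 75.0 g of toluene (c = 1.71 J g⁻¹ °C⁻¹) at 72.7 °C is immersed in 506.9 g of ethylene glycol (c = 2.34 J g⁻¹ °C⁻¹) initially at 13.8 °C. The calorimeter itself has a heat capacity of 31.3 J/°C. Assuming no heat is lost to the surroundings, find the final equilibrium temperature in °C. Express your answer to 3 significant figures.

T_f = 19.4 °C

Heat lost by toluene = heat gained by ethylene glycol + calorimeter.
(75.0)(1.71)(72.7 − T) = [(506.9)(2.34) + 31.3](T − 13.8)
128.25 (72.7 − T) = 1217.446 (T − 13.8)
9323.8 − 128.25 T = 1217.446 T − 16801
26124.8 = 1345.696 T
T = 19.41 °C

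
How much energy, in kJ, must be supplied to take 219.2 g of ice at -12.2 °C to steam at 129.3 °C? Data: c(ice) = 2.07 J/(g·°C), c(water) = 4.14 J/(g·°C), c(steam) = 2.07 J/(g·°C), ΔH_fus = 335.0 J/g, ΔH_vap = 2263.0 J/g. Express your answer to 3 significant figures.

q = 679 kJ

q1 (heat ice -12.2→0.0 °C): 219.2 × 2.07 × 12.2 = 5536 J
q2 (melt at 0 °C): 219.2 × 335.0 = 73432 J
q3 (heat water 0.0→100.0 °C): 219.2 × 4.14 × 100.0 = 90749 J
q4 (vaporize at 100 °C): 219.2 × 2263.0 = 496050 J
q5 (heat steam 100.0→129.3 °C): 219.2 × 2.07 × 29.3 = 13295 J
Total: 5536 + 73432 + 90749 + 496050 + 13295 = 679062 J = 679 kJ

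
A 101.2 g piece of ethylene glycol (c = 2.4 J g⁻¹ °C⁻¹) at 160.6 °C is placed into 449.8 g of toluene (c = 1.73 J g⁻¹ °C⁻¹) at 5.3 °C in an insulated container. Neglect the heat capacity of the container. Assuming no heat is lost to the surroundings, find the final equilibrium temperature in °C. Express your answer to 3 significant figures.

Heat lost by ethylene glycol = heat gained by toluene.
(101.2)(2.4)(160.6 − T) = (449.8)(1.73)(T − 5.3)
242.88 (160.6 − T) = 778.154 (T − 5.3)
39007 − 242.88 T = 778.154 T − 4124.2
43131.2 = 1021.034 T
T = 42.24 °C

T_f = 42.2 °C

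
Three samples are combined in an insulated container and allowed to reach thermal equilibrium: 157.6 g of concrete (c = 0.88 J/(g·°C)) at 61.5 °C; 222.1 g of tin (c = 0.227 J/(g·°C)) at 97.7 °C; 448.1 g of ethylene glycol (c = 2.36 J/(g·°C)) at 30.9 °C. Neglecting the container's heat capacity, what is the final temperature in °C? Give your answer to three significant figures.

T_f = 37.0 °C

Σ mᵢcᵢ(T − Tᵢ) = 0  ⇒  T = Σ mᵢcᵢTᵢ / Σ mᵢcᵢ
Σ mᵢcᵢ = 157.6×0.88 + 222.1×0.227 + 448.1×2.36 = 1246.6207
Σ mᵢcᵢTᵢ = 138.688×61.5 + 50.4167×97.7 + 1057.516×30.9 = 46132
T = 46132 / 1246.6207 = 37.01 °C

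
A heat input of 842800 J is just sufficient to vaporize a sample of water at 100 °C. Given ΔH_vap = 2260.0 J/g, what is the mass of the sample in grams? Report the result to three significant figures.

m = q / ΔH_vap = 842800 J / 2260.0 J/g = 373 g

m = 373 g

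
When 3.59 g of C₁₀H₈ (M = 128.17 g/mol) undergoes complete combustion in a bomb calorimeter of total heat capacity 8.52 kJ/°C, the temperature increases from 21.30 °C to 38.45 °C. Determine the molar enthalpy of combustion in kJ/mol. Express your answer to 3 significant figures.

ΔH = -5220 kJ/mol

ΔT = 38.45 − 21.30 = 17.15 °C
q_cal = C_cal × ΔT = 8.52 × 17.15 = 146.118 kJ
n = 3.59 / 128.17 = 0.02801 mol
q_rxn = −q_cal = -146.118 kJ
ΔH = -146.118 / 0.02801 = -5217 kJ/mol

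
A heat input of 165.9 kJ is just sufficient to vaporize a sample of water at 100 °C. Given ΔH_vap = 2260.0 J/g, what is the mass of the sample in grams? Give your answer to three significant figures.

m = 73.4 g

m = q / ΔH_vap = 165900 J / 2260.0 J/g = 73.4 g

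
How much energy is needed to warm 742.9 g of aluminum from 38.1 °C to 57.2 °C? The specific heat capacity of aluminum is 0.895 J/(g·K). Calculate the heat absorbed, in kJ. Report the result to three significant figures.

q = m c ΔT = 742.9 × 0.895 × (57.2 − 38.1)
q = 742.9 × 0.895 × 19.1 = 12700 J = 12.7 kJ

q = 12.7 kJ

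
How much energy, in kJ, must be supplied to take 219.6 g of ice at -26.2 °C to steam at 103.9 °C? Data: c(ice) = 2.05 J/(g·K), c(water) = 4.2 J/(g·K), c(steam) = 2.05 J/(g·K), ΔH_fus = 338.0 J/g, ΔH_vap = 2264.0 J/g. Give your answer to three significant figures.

q1 (heat ice -26.2→0.0 °C): 219.6 × 2.05 × 26.2 = 11795 J
q2 (melt at 0 °C): 219.6 × 338.0 = 74225 J
q3 (heat water 0.0→100.0 °C): 219.6 × 4.2 × 100.0 = 92232 J
q4 (vaporize at 100 °C): 219.6 × 2264.0 = 497174 J
q5 (heat steam 100.0→103.9 °C): 219.6 × 2.05 × 3.9 = 1756 J
Total: 11795 + 74225 + 92232 + 497174 + 1756 = 677182 J = 677 kJ

q = 677 kJ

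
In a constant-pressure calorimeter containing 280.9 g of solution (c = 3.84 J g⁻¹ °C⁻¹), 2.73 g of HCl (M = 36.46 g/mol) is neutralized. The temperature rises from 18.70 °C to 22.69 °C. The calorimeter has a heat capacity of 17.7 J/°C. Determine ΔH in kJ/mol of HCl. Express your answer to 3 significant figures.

ΔH = -58.4 kJ/mol

|ΔT| = |22.69 − 18.70| = 3.99 °C
|q_surr| = (280.9 × 3.84 + 17.7) × 3.99 = 1096.356 × 3.99 = 4374 J
n(HCl) = 2.73 / 36.46 = 0.07488 mol
Temperature rose, so q_rxn = −|q_surr| = -4.374 kJ
ΔH = q_rxn / n = -58.41 kJ/mol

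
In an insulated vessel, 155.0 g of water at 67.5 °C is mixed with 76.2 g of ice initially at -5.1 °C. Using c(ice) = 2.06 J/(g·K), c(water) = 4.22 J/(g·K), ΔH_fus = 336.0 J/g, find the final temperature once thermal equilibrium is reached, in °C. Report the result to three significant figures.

T_f = 18.2 °C

Heat to bring ice to 0 °C and melt it: q₁ = 76.2×2.06×5.1 + 76.2×336.0 = 26404 J
Heat the water can supply cooling to 0 °C: 155.0×4.22×67.5 = 44151.8 J > q₁, so all ice melts.
Energy balance: 155.0×4.22×(67.5 − T) = 26404 + 76.2×4.22×(T − 0)
654.1(67.5 − T) = 26404 + 321.564 T
44151.8 − 26404 = 975.664 T
T = 17747.8 / 975.664 = 18.19 °C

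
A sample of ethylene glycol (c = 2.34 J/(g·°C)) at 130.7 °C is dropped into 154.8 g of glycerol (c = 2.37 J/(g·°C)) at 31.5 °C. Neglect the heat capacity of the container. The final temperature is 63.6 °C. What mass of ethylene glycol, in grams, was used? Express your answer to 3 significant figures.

q_gained = (154.8 × 2.37) × (63.6 − 31.5) = 11780 J
q_lost = m × 2.34 × (130.7 − 63.6) = 157.014 m
m = 11780 / 157.014 = 75.0 g

m = 75.0 g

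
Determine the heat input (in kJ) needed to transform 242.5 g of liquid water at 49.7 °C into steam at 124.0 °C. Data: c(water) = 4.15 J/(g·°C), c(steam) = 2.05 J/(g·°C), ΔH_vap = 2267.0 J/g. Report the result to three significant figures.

q1 (heat water 49.7→100.0 °C): 242.5 × 4.15 × 50.3 = 50621 J
q2 (vaporize at 100 °C): 242.5 × 2267.0 = 549748 J
q3 (heat steam 100.0→124.0 °C): 242.5 × 2.05 × 24.0 = 11931 J
Total: 50621 + 549748 + 11931 = 612300 J = 612 kJ

q = 612 kJ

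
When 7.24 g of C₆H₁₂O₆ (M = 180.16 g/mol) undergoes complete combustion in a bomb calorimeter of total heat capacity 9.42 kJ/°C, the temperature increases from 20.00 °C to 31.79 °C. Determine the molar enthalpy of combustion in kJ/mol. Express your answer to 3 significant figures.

ΔH = -2760 kJ/mol

ΔT = 31.79 − 20.00 = 11.79 °C
q_cal = C_cal × ΔT = 9.42 × 11.79 = 111.0618 kJ
n = 7.24 / 180.16 = 0.04019 mol
q_rxn = −q_cal = -111.0618 kJ
ΔH = -111.0618 / 0.04019 = -2763 kJ/mol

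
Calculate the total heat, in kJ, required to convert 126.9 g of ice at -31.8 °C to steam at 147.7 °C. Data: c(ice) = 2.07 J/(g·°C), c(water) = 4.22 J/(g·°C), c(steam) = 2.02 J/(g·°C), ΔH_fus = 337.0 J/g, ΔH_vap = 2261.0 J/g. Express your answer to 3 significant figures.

q1 (heat ice -31.8→0.0 °C): 126.9 × 2.07 × 31.8 = 8353 J
q2 (melt at 0 °C): 126.9 × 337.0 = 42765 J
q3 (heat water 0.0→100.0 °C): 126.9 × 4.22 × 100.0 = 53552 J
q4 (vaporize at 100 °C): 126.9 × 2261.0 = 286921 J
q5 (heat steam 100.0→147.7 °C): 126.9 × 2.02 × 47.7 = 12227 J
Total: 8353 + 42765 + 53552 + 286921 + 12227 = 403818 J = 404 kJ

q = 404 kJ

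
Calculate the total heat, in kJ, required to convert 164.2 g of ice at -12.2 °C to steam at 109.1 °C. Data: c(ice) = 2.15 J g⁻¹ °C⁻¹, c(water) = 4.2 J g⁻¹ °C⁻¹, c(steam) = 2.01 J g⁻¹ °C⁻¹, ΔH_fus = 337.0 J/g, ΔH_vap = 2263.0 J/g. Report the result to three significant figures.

q1 (heat ice -12.2→0.0 °C): 164.2 × 2.15 × 12.2 = 4307 J
q2 (melt at 0 °C): 164.2 × 337.0 = 55335 J
q3 (heat water 0.0→100.0 °C): 164.2 × 4.2 × 100.0 = 68964 J
q4 (vaporize at 100 °C): 164.2 × 2263.0 = 371585 J
q5 (heat steam 100.0→109.1 °C): 164.2 × 2.01 × 9.1 = 3003 J
Total: 4307 + 55335 + 68964 + 371585 + 3003 = 503194 J = 503 kJ

q = 503 kJ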